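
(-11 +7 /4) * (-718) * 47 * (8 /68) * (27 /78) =5618709 /442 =12712.01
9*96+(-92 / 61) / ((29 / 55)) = 1523356 / 1769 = 861.14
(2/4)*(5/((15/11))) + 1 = 17/6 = 2.83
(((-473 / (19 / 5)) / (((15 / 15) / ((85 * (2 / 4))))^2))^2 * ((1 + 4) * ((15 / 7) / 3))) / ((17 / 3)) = 1288102238671875 / 40432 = 31858484335.97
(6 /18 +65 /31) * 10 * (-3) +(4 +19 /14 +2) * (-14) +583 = 12620 /31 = 407.10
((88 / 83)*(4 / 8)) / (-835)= -44 / 69305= -0.00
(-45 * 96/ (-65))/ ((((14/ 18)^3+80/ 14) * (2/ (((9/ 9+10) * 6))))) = 145496736/ 410293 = 354.62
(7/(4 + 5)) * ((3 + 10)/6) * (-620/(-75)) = 5642/405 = 13.93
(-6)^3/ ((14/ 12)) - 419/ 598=-777941/ 4186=-185.84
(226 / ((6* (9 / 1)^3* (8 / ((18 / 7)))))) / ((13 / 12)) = 113 / 7371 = 0.02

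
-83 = -83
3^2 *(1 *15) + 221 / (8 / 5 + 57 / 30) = 1387 / 7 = 198.14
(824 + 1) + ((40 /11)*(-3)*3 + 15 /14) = 122175 /154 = 793.34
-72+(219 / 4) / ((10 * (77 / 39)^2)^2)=-1011900937221 / 14061216400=-71.96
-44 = -44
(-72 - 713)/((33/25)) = -19625/33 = -594.70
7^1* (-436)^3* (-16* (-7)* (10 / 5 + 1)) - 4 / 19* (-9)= -3703824380892 / 19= -194938125310.11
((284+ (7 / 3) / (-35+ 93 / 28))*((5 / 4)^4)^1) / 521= 59025625 / 44364192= 1.33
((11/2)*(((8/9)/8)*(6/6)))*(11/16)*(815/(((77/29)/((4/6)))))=259985/3024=85.97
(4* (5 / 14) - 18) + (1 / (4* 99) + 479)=1281859 / 2772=462.43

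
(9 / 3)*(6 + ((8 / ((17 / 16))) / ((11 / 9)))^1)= 6822 / 187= 36.48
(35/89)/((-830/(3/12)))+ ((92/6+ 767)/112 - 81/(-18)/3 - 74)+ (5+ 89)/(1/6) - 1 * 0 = 1237255723/2482032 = 498.49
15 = 15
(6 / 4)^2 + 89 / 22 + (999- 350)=28833 / 44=655.30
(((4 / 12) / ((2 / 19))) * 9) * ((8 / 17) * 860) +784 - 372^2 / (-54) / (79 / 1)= 12350.56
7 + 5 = 12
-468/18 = -26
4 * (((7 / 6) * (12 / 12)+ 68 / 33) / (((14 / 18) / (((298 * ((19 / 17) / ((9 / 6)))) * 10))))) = 48240240 / 1309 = 36852.74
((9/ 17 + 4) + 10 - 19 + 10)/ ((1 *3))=94/ 51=1.84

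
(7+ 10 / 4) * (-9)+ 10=-151 / 2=-75.50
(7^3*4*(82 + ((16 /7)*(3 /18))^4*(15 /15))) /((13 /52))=255224608 /567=450131.58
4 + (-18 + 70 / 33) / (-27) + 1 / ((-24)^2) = 261731 / 57024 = 4.59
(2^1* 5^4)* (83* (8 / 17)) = 830000 / 17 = 48823.53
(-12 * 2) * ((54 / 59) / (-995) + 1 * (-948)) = 1335657456 / 58705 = 22752.02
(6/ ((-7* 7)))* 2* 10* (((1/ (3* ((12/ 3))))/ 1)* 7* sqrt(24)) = -20* sqrt(6)/ 7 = -7.00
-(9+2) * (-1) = 11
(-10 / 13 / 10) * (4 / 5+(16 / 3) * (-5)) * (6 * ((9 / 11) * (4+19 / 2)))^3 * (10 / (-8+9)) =100212766488 / 17303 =5791641.13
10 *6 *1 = 60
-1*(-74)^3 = 405224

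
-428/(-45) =428/45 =9.51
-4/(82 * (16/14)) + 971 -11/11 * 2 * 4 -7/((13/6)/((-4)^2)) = 1942817/2132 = 911.27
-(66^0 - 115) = 114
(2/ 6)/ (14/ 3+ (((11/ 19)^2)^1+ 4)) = 361/ 9749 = 0.04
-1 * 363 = -363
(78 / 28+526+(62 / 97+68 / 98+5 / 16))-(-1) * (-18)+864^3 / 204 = 4088068481517 / 1292816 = 3162142.55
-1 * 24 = -24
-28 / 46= -14 / 23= -0.61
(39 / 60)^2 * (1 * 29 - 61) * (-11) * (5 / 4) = 1859 / 10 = 185.90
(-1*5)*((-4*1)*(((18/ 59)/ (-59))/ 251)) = -360/ 873731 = -0.00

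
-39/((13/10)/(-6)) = 180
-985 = -985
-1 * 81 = -81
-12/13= -0.92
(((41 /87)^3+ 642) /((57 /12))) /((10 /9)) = 845655694 /6950865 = 121.66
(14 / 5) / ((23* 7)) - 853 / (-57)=98209 / 6555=14.98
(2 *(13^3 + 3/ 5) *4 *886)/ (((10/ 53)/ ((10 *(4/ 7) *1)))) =16511184128/ 35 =471748117.94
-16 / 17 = -0.94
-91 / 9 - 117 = -1144 / 9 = -127.11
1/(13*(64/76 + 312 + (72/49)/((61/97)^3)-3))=0.00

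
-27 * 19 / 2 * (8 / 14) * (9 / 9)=-1026 / 7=-146.57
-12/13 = -0.92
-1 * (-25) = 25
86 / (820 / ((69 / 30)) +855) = 0.07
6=6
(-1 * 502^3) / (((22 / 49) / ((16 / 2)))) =-24795177568 / 11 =-2254107051.64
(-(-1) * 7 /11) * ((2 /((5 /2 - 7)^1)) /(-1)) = 28 /99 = 0.28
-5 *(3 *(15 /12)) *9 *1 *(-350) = 118125 /2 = 59062.50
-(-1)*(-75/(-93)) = 25/31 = 0.81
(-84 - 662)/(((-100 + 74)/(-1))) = -373/13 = -28.69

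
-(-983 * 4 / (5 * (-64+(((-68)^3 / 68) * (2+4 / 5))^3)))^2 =-603930625 / 4599971955218317614638500096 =-0.00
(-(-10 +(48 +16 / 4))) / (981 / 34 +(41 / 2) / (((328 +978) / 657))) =-88808 / 82815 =-1.07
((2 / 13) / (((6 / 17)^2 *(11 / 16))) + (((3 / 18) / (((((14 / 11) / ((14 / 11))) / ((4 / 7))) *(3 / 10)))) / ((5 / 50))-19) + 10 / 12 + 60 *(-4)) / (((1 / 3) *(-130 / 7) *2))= 1520693 / 74360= 20.45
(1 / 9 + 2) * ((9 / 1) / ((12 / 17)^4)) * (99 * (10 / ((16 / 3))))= 87279445 / 6144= 14205.64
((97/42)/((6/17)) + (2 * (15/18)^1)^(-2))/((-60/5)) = -0.58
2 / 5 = 0.40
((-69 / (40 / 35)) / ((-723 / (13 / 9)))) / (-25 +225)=2093 / 3470400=0.00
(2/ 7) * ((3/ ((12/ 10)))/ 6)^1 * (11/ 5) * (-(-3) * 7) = 11/ 2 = 5.50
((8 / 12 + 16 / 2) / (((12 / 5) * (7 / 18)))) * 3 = 195 / 7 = 27.86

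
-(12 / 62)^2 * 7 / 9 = -28 / 961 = -0.03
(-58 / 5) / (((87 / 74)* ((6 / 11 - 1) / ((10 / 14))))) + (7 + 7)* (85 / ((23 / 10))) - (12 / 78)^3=2827396648 / 5305755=532.89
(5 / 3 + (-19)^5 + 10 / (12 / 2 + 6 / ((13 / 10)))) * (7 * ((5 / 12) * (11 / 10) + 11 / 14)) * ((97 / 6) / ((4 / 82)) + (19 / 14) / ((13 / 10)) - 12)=-4165229925614879 / 602784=-6909987533.87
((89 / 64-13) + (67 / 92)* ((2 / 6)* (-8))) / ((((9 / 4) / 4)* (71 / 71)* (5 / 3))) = -59843 / 4140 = -14.45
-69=-69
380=380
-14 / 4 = -7 / 2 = -3.50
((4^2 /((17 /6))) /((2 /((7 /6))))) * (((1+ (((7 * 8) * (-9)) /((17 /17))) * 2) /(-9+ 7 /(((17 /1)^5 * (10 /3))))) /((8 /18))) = 35324371740 /42595703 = 829.29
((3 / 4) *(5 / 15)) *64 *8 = 128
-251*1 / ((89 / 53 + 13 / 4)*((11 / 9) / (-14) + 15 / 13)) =-87161256 / 1825615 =-47.74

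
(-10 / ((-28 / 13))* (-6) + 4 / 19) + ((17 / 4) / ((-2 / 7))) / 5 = -162907 / 5320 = -30.62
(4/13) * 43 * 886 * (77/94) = 5867092/611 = 9602.44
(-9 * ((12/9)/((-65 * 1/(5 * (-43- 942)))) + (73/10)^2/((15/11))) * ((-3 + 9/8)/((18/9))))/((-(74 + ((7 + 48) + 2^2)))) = -24588423/2766400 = -8.89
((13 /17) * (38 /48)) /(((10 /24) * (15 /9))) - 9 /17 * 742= -333159 /850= -391.95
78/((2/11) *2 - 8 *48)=-0.20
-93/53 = -1.75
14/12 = 7/6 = 1.17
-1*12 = -12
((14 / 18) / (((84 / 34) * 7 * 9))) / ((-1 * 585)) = -17 / 1990170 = -0.00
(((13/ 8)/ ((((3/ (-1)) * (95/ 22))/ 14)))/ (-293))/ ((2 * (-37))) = -1001/ 12358740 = -0.00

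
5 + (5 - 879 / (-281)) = 13.13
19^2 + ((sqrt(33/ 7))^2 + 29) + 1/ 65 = 179602/ 455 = 394.73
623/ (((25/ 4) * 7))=356/ 25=14.24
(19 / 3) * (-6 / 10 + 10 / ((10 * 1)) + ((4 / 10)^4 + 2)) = 28804 / 1875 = 15.36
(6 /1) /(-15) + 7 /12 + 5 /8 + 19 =2377 /120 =19.81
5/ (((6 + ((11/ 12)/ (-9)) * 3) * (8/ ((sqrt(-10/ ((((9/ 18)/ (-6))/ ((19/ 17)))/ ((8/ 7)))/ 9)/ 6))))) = 2 * sqrt(33915)/ 4879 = 0.08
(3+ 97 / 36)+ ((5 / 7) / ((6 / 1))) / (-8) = 5725 / 1008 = 5.68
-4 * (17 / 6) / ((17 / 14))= -28 / 3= -9.33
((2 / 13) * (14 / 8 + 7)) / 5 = 7 / 26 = 0.27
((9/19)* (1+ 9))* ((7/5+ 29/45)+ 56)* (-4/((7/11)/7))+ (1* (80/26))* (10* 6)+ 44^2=-2464336/247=-9977.07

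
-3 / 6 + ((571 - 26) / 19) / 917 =-16333 / 34846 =-0.47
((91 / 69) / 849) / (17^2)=91 / 16929909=0.00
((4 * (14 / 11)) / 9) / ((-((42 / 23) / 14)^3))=-681352 / 2673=-254.90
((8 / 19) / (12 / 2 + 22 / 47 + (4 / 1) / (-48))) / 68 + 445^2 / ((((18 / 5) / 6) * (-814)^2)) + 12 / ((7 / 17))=479733711849169 / 16184293593468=29.64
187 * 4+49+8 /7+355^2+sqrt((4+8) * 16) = 126837.00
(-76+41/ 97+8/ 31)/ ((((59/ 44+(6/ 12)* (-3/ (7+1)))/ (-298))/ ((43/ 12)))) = 6080755560/ 87203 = 69731.04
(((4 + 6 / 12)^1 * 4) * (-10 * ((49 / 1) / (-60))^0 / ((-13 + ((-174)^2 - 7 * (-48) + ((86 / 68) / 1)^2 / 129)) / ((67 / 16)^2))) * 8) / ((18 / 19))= -3891963 / 4468100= -0.87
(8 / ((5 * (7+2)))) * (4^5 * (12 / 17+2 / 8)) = 26624 / 153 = 174.01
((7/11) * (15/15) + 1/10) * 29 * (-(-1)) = 21.35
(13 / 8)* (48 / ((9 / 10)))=260 / 3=86.67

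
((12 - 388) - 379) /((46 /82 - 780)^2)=-1269155 /1021249849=-0.00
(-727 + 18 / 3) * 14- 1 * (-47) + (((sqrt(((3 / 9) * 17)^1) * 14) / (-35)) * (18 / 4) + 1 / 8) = -80375 / 8- 3 * sqrt(51) / 5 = -10051.16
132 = 132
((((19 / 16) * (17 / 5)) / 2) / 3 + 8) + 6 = 7043 / 480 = 14.67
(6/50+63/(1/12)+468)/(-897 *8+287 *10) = -30603/107650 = -0.28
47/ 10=4.70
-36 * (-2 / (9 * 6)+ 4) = -428 / 3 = -142.67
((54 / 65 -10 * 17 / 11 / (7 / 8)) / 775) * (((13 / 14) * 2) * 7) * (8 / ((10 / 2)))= -673936 / 1491875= -0.45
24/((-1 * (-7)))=24/7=3.43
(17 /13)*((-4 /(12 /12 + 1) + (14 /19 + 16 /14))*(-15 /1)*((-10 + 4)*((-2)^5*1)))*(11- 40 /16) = 6658560 /1729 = 3851.10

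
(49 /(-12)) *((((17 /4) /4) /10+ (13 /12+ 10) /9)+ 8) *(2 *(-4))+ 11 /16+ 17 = 1045613 /3240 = 322.72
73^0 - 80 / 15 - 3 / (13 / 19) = -340 / 39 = -8.72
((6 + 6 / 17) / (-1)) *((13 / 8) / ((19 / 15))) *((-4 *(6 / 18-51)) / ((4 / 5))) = -35100 / 17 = -2064.71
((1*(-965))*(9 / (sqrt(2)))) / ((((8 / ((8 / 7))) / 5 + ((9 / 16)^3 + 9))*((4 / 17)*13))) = -377971200*sqrt(2) / 2816281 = -189.80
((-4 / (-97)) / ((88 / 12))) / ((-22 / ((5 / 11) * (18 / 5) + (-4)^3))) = 2058 / 129107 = 0.02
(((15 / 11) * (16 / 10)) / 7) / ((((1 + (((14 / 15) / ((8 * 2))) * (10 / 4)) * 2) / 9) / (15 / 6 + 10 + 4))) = 7776 / 217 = 35.83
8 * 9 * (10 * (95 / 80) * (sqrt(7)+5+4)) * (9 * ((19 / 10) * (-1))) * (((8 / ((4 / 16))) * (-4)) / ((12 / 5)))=779760 * sqrt(7)+7017840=9080891.04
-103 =-103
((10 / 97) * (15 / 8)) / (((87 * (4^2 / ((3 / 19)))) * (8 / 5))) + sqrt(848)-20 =-547296905 / 27364864 + 4 * sqrt(53) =9.12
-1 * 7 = -7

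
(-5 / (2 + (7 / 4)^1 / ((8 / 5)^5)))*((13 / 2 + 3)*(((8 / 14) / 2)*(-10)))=124518400 / 1988133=62.63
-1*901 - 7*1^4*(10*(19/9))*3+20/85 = -68549/51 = -1344.10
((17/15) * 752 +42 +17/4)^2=2906395921/3600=807332.20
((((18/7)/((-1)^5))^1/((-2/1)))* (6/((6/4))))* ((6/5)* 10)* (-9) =-555.43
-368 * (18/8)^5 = -1358127/64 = -21220.73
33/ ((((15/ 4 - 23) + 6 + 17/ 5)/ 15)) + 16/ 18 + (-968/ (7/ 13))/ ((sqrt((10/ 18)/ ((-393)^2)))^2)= -31013808312052/ 62055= -499779362.05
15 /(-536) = -0.03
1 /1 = 1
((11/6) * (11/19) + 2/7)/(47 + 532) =1075/462042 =0.00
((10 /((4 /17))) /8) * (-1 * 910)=-38675 /8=-4834.38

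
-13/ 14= -0.93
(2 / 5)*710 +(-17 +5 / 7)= 267.71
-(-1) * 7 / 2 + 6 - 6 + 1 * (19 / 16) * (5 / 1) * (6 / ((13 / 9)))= 2929 / 104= 28.16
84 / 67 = 1.25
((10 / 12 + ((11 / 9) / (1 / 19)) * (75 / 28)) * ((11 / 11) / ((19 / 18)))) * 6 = 47655 / 133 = 358.31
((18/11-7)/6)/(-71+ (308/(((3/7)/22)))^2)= -177/49495467670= -0.00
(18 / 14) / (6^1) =3 / 14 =0.21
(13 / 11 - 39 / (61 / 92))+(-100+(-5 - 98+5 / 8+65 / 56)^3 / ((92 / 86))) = -82105292749789 / 84696304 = -969408.21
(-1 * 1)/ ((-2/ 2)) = 1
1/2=0.50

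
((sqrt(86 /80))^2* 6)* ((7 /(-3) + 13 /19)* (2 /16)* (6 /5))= -6063 /3800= -1.60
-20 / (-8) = 5 / 2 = 2.50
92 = 92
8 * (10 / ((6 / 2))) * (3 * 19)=1520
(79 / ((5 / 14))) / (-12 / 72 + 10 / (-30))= -2212 / 5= -442.40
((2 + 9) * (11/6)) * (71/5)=8591/30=286.37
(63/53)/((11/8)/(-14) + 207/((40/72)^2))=176400/99514337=0.00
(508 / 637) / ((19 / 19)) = 508 / 637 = 0.80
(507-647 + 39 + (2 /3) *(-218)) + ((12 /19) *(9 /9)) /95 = -1333859 /5415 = -246.33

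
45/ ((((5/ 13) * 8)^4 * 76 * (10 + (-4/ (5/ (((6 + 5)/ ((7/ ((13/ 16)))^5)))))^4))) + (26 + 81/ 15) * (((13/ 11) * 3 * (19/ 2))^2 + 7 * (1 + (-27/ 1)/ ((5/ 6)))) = 15550026621363248747925815349839764622489536462902967/ 541426460484352443318259632035407439452742885900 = 28720.48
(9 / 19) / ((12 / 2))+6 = 231 / 38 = 6.08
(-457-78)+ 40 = -495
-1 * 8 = -8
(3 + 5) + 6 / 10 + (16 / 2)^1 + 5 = 108 / 5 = 21.60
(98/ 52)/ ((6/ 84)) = 343/ 13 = 26.38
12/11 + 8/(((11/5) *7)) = 124/77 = 1.61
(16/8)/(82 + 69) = 2/151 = 0.01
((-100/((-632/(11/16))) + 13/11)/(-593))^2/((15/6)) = 1288020321/679812122851840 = 0.00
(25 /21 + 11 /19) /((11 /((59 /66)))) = 20827 /144837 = 0.14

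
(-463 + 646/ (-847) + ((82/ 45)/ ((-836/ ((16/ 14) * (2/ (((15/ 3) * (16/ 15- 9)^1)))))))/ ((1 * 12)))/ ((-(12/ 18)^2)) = 39966147313/ 38301340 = 1043.47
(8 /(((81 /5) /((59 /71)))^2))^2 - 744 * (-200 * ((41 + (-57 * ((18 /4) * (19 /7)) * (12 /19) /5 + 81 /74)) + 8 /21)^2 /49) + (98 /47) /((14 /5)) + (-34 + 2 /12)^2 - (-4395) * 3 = 4253266052670418458848931793199 /675969230719358467406172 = 6292100.08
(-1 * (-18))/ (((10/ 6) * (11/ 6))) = 324/ 55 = 5.89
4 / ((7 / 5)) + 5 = 55 / 7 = 7.86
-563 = -563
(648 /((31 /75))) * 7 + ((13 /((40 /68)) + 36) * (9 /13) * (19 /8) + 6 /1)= 357081321 /32240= 11075.72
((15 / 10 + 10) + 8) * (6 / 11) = 117 / 11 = 10.64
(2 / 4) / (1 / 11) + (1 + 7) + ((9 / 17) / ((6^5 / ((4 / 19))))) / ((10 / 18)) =523261 / 38760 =13.50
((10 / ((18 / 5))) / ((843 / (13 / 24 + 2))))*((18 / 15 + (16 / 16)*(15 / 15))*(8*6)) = 6710 / 7587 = 0.88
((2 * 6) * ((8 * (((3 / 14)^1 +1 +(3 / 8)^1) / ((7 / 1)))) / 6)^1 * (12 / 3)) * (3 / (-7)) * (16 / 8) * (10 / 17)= -42720 / 5831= -7.33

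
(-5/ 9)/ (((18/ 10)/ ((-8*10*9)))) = 2000/ 9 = 222.22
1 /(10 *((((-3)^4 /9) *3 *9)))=1 /2430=0.00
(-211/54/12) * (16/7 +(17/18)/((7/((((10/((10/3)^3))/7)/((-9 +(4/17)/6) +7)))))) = -472091189/635040000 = -0.74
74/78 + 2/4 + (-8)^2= 5105/78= 65.45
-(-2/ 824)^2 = -1/ 169744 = -0.00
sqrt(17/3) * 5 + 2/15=2/15 + 5 * sqrt(51)/3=12.04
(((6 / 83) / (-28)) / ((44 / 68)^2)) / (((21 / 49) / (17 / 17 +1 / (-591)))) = -85255 / 5935413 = -0.01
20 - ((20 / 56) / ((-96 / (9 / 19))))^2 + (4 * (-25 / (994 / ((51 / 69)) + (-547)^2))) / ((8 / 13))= 1480752899824805 / 74039658033152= 20.00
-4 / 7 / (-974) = 0.00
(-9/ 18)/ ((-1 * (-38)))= -1/ 76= -0.01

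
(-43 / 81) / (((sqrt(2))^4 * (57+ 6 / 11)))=-473 / 205092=-0.00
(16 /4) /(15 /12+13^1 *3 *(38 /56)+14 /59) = 413 /2886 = 0.14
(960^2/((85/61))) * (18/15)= 13492224/17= 793660.24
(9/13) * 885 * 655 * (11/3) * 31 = 45615963.46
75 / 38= 1.97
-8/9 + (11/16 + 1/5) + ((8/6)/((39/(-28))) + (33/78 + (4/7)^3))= -124491/356720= -0.35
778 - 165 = 613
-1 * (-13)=13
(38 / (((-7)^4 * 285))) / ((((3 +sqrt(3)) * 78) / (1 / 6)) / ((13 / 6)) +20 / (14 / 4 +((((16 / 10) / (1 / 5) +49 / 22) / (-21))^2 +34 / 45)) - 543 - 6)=-176170630581154 / 3963995047580627720115 +367832353249936 * sqrt(3) / 3963995047580627720115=0.00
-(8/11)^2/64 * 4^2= -0.13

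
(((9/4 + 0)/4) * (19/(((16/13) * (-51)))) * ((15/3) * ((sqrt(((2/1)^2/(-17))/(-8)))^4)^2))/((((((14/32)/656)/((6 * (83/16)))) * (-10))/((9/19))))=3583359/2544383744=0.00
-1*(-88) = 88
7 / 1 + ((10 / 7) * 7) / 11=87 / 11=7.91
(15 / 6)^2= 25 / 4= 6.25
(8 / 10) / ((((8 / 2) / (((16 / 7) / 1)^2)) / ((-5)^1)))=-256 / 49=-5.22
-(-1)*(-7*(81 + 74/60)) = -17269/30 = -575.63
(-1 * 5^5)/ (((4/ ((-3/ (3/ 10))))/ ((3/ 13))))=46875/ 26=1802.88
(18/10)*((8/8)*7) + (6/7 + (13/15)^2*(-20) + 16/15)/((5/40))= -29039/315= -92.19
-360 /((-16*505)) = 9 /202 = 0.04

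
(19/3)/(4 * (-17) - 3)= -0.09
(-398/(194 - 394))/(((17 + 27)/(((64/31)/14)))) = 398/59675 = 0.01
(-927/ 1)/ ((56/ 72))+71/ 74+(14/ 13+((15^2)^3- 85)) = 76695884107/ 6734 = 11389350.18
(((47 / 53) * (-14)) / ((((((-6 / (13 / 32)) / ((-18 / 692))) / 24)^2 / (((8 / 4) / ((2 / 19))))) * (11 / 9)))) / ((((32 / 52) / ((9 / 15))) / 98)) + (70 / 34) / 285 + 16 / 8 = -1339214038079909 / 43283712468480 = -30.94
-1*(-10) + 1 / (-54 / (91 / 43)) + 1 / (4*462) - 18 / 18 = 6408943 / 715176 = 8.96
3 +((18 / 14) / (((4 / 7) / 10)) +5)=30.50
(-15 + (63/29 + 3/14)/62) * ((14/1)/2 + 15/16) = -47829597/402752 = -118.76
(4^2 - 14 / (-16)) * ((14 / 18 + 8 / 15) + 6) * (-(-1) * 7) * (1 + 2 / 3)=11515 / 8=1439.38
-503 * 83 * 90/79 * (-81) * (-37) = -11260957770/79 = -142543769.24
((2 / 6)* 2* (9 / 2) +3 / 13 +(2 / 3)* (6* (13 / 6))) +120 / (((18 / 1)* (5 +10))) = 1444 / 117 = 12.34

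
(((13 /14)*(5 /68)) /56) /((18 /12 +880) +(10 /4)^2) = 65 /47327728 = 0.00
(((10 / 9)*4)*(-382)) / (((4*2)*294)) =-955 / 1323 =-0.72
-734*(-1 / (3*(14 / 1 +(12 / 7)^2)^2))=881167 / 1033350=0.85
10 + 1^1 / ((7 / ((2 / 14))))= 491 / 49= 10.02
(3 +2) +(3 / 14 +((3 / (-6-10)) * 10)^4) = 17.57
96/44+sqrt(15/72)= sqrt(30)/12+24/11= 2.64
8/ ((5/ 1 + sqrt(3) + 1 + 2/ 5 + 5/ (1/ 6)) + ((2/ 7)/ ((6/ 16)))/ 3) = 29095920/ 133012441-793800 * sqrt(3)/ 133012441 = 0.21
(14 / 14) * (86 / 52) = 43 / 26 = 1.65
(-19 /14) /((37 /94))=-893 /259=-3.45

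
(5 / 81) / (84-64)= 1 / 324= 0.00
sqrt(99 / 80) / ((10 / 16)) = 6 *sqrt(55) / 25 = 1.78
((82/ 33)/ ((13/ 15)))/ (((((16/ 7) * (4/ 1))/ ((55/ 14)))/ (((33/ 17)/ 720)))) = 2255/ 678912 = 0.00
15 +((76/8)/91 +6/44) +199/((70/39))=1262383/10010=126.11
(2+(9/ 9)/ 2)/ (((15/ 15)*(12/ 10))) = 25/ 12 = 2.08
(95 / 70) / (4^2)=19 / 224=0.08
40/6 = 20/3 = 6.67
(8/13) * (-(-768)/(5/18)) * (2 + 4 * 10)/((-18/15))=-774144/13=-59549.54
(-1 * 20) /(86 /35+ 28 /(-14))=-175 /4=-43.75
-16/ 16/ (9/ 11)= -11/ 9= -1.22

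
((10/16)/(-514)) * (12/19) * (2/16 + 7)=-45/8224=-0.01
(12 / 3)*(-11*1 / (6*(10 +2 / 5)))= -55 / 78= -0.71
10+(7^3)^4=13841287211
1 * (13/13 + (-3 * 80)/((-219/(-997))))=-79687/73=-1091.60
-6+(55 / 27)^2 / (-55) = -4429 / 729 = -6.08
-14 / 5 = -2.80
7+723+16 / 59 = 43086 / 59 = 730.27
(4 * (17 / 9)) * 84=1904 / 3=634.67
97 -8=89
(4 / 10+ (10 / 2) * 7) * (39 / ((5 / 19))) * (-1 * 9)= -1180413 / 25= -47216.52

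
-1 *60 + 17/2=-103/2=-51.50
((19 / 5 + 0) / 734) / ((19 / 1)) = 1 / 3670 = 0.00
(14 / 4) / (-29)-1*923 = -53541 / 58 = -923.12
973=973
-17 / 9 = -1.89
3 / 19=0.16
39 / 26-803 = -1603 / 2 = -801.50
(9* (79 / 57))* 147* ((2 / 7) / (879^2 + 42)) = 3318 / 4893659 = 0.00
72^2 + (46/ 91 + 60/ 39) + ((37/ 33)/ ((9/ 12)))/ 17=794271658/ 153153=5186.13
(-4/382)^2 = 4/36481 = 0.00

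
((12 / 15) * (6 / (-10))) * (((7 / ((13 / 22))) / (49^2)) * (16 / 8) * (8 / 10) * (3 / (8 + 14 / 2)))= -2112 / 2786875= -0.00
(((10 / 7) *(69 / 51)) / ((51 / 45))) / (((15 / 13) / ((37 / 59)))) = 110630 / 119357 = 0.93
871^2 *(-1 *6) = -4551846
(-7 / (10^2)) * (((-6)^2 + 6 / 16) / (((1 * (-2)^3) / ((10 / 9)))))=679 / 1920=0.35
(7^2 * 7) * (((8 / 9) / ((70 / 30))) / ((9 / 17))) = 6664 / 27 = 246.81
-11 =-11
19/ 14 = 1.36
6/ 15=0.40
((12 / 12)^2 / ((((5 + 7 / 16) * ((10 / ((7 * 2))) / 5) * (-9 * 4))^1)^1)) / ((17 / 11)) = -308 / 13311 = -0.02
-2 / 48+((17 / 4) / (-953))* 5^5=-319703 / 22872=-13.98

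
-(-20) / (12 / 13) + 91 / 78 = 137 / 6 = 22.83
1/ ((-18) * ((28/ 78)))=-13/ 84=-0.15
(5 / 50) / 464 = 1 / 4640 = 0.00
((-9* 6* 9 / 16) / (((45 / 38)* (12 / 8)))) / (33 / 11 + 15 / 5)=-57 / 20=-2.85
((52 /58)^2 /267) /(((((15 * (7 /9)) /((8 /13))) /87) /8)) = 9984 /90335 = 0.11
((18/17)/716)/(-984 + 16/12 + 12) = -27/17722432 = -0.00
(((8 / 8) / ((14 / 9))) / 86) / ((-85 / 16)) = -36 / 25585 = -0.00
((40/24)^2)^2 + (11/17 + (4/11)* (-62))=-214820/15147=-14.18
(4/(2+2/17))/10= 17/90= 0.19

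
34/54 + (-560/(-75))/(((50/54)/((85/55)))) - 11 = 77672/37125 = 2.09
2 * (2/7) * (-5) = -20/7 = -2.86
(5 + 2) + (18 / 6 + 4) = 14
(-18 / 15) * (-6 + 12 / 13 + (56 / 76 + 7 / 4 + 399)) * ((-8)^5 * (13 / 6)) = 3208421376 / 95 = 33772856.59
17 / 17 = 1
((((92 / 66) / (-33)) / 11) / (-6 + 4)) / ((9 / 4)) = 92 / 107811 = 0.00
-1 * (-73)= 73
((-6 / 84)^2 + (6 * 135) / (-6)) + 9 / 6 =-26165 / 196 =-133.49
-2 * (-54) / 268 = 27 / 67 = 0.40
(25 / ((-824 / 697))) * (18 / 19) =-156825 / 7828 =-20.03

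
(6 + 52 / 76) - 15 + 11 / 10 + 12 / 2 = -231 / 190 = -1.22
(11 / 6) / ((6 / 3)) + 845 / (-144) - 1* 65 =-10073 / 144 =-69.95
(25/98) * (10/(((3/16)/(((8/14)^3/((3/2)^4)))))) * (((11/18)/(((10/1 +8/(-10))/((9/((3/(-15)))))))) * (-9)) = 140800000/10437147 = 13.49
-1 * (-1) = 1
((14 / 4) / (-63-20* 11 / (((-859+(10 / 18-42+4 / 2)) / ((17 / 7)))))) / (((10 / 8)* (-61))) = 396214 / 538670565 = 0.00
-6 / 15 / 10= -1 / 25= -0.04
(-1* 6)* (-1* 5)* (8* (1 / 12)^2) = 1.67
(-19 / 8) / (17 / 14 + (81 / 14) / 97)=-12901 / 6920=-1.86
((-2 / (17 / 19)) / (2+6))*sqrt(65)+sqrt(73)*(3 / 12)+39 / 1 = -19*sqrt(65) / 68+sqrt(73) / 4+39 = 38.88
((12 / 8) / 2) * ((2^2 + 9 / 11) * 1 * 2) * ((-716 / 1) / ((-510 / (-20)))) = -37948 / 187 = -202.93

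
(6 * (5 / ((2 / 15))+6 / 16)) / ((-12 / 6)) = -909 / 8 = -113.62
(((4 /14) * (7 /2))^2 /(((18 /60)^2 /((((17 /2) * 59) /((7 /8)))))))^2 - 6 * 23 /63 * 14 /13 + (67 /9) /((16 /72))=4185000653567 /103194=40554689.75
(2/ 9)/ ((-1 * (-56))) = 0.00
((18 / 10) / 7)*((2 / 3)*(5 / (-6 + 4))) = -0.43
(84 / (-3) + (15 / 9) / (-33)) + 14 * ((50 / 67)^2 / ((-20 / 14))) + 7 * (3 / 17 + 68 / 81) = -1794823762 / 67994883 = -26.40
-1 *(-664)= 664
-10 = -10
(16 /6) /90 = 0.03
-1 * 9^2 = -81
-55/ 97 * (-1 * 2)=110/ 97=1.13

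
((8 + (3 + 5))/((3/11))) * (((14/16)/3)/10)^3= 3773/2592000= 0.00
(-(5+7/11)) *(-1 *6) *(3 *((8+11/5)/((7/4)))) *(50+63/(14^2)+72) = 38987460/539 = 72332.95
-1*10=-10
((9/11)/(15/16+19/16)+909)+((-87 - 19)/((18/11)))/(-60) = 91938721/100980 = 910.46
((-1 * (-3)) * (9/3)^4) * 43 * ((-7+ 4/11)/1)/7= -762777/77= -9906.19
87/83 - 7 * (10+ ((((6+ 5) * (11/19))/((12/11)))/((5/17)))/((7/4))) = -3509096/23655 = -148.34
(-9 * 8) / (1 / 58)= -4176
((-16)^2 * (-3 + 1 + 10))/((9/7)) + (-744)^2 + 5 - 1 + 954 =5004782/9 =556086.89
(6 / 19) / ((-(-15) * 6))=1 / 285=0.00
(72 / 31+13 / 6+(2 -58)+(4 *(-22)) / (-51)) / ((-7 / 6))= 157421 / 3689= 42.67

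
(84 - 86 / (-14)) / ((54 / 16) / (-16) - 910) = -80768 / 815549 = -0.10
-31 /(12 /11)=-28.42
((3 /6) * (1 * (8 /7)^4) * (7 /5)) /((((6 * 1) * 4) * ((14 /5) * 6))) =0.00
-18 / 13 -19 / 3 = -301 / 39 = -7.72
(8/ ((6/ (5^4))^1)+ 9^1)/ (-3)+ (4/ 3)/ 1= -2515/ 9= -279.44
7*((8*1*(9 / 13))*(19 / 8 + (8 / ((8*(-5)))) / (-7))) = 93.18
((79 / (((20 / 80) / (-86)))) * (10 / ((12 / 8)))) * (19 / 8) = -1290860 / 3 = -430286.67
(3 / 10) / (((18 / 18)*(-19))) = -3 / 190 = -0.02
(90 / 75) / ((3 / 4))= 8 / 5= 1.60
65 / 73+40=2985 / 73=40.89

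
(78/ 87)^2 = 676/ 841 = 0.80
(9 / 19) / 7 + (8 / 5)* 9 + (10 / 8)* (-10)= 2617 / 1330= 1.97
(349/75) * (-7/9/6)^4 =837949/637729200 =0.00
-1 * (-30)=30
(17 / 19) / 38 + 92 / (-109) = -64571 / 78698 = -0.82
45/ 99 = 5/ 11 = 0.45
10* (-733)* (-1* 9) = 65970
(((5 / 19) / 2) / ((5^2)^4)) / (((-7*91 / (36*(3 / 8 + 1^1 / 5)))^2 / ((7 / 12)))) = 14283 / 68835812500000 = 0.00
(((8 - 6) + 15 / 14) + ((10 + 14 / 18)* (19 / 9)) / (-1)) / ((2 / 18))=-22319 / 126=-177.13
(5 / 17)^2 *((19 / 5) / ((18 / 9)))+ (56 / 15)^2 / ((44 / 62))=19.80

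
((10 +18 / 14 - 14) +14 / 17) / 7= -225 / 833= -0.27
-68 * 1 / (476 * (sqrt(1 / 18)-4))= 3 * sqrt(2) / 2009 + 72 / 2009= 0.04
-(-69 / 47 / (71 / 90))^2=-38564100 / 11135569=-3.46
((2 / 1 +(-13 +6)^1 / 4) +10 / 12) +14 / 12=9 / 4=2.25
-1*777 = -777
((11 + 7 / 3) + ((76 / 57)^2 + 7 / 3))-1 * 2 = 139 / 9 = 15.44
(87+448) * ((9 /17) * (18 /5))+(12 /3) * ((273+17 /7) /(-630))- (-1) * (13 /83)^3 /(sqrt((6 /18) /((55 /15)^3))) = 1017.95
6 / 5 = 1.20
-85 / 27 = -3.15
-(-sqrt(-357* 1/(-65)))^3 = 357* sqrt(23205)/4225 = 12.87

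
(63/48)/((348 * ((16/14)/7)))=343/14848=0.02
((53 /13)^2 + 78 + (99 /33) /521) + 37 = 11589631 /88049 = 131.63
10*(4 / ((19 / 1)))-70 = -1290 / 19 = -67.89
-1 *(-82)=82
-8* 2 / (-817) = 16 / 817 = 0.02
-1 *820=-820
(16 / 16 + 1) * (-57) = -114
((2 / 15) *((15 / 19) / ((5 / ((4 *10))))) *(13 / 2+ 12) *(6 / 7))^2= 3154176 / 17689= 178.31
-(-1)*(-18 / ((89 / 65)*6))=-2.19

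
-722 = -722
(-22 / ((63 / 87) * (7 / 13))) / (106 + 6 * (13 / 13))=-4147 / 8232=-0.50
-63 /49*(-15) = 135 /7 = 19.29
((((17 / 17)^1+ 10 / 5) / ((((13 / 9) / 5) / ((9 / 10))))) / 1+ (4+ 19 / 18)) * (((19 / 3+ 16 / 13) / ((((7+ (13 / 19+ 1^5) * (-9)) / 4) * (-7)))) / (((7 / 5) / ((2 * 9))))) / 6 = 37777700 / 2310399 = 16.35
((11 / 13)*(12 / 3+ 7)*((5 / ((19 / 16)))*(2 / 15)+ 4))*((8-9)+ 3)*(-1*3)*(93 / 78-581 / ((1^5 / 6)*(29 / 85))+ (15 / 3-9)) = 18648948340 / 7163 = 2603510.87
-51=-51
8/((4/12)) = 24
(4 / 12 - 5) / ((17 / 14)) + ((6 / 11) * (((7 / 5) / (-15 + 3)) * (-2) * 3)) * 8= -2212 / 2805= -0.79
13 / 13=1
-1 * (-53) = 53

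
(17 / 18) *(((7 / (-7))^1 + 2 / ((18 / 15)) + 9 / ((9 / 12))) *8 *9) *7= 18088 / 3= 6029.33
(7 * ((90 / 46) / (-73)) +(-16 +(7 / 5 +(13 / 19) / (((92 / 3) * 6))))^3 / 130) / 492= -1221987244661672111 / 24937654293327360000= -0.05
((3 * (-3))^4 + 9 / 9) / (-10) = -3281 / 5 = -656.20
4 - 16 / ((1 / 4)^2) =-252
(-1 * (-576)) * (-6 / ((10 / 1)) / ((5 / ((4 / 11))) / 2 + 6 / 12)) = -13824 / 295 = -46.86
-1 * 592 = -592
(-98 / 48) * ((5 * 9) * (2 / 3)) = -245 / 4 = -61.25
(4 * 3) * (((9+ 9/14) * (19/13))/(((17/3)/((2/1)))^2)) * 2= 1108080/26299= 42.13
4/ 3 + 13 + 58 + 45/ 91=19882/ 273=72.83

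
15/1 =15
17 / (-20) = -17 / 20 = -0.85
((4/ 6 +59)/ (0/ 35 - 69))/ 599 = -179/ 123993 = -0.00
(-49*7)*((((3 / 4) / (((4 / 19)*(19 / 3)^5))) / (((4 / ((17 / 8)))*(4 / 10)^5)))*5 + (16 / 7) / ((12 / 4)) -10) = 20097757880459 / 6405537792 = 3137.56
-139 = -139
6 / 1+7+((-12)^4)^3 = 8916100448269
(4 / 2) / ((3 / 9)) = 6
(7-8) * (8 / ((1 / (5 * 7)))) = -280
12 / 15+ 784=3924 / 5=784.80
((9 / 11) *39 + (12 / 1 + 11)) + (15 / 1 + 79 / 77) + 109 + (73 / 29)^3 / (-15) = 5038689616 / 28169295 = 178.87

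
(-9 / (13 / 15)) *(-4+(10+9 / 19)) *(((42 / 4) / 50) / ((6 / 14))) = -162729 / 4940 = -32.94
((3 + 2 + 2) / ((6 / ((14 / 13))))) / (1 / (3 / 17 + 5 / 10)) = 1127 / 1326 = 0.85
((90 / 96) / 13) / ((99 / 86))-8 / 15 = -8077 / 17160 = -0.47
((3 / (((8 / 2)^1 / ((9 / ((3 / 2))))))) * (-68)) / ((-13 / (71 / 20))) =83.56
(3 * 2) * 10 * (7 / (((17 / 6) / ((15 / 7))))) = 5400 / 17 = 317.65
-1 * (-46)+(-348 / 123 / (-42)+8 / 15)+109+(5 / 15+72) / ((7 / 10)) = 1114711 / 4305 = 258.93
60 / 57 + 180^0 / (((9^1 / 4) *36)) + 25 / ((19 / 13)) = 27964 / 1539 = 18.17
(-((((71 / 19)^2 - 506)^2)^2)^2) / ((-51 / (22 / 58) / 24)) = 3006889037524806890635394573211669921875000 / 4903504030649559850577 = 613212310774115707961.80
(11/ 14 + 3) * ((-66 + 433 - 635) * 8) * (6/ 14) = -170448/ 49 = -3478.53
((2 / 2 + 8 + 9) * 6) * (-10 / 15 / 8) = -9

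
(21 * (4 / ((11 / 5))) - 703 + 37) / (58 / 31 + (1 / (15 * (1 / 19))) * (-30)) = 107043 / 6160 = 17.38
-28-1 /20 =-561 /20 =-28.05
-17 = -17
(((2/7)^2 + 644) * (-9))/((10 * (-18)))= 1578/49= 32.20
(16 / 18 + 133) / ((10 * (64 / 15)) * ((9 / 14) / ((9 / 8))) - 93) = -8435 / 4323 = -1.95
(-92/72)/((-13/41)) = 943/234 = 4.03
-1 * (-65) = 65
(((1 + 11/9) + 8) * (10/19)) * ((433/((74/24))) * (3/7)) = 1593440/4921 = 323.80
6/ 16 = 0.38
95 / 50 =19 / 10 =1.90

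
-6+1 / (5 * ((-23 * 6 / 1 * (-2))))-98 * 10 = -986.00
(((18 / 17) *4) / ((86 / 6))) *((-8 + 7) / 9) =-24 / 731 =-0.03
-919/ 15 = -61.27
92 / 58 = 46 / 29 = 1.59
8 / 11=0.73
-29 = -29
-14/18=-7/9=-0.78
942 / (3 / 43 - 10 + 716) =40506 / 30361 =1.33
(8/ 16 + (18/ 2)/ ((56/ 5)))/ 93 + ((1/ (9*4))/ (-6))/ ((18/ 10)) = 1207/ 105462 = 0.01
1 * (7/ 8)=7/ 8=0.88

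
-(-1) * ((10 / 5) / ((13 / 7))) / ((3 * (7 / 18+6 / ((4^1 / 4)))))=84 / 1495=0.06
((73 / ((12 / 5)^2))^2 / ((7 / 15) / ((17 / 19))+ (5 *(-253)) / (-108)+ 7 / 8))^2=80147379384765625 / 533902763344896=150.12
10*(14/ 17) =140/ 17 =8.24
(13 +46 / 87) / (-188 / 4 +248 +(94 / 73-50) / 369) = 10568283 / 156912649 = 0.07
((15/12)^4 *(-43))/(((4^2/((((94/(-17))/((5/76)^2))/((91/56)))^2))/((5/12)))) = -247576016540/146523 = -1689673.41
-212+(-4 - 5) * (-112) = 796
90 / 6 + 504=519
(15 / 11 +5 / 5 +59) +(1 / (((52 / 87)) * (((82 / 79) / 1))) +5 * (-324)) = -73030677 / 46904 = -1557.02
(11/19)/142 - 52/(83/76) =-10661583/223934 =-47.61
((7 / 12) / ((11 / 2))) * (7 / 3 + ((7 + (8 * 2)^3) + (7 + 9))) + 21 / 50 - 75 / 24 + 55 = 880931 / 1800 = 489.41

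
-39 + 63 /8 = -249 /8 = -31.12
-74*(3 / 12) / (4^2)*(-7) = 259 / 32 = 8.09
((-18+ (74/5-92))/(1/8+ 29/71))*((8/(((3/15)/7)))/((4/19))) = -71917888/303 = -237352.77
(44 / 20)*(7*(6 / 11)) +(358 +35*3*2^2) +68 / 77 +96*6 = 524864 / 385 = 1363.28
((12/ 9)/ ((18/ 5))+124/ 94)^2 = 4596736/ 1610361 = 2.85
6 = 6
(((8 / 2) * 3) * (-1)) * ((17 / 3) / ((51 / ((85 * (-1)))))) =340 / 3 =113.33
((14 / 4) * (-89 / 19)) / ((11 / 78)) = -24297 / 209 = -116.25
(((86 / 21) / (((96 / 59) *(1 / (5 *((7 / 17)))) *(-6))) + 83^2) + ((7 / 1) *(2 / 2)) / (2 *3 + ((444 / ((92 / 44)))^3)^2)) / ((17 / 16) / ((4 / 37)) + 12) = 65388148063338554048454439594 / 207211441936242784238874225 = 315.56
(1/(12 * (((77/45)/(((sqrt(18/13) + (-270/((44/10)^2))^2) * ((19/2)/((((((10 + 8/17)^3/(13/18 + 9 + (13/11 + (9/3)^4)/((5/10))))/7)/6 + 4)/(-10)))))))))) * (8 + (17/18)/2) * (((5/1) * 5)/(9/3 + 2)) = -465763231293837890625/50792190497531648 - 122670151451875 * sqrt(26)/11274818599616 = -9225.45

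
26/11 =2.36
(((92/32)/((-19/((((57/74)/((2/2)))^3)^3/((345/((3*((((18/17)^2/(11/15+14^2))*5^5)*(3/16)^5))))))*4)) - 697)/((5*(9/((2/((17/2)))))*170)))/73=-0.00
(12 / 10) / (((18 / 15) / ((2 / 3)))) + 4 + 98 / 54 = 6.48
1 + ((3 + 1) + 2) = 7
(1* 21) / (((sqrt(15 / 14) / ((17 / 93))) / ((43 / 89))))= 5117* sqrt(210) / 41385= 1.79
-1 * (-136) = 136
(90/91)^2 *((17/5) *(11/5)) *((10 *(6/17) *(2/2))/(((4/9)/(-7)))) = -481140/1183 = -406.71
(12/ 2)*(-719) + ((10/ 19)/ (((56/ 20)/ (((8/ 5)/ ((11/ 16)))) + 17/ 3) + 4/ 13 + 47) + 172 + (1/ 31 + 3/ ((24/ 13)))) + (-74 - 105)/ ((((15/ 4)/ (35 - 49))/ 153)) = 312555742115351/ 3185948120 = 98104.47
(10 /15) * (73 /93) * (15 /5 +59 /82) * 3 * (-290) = -6456850 /3813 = -1693.38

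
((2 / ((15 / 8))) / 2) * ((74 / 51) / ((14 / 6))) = 592 / 1785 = 0.33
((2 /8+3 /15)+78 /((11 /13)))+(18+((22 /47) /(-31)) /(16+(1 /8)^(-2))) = 14184745 /128216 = 110.63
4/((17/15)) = 3.53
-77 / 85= -0.91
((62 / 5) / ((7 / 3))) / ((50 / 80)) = 1488 / 175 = 8.50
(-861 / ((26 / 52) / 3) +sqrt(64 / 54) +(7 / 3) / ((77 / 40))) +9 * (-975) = -460013 / 33 +4 * sqrt(6) / 9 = -13938.70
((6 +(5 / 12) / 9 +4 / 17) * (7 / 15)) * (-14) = -565117 / 13770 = -41.04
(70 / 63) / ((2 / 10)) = 50 / 9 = 5.56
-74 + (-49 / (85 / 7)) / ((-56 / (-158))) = -29031 / 340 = -85.39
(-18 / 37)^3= -5832 / 50653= -0.12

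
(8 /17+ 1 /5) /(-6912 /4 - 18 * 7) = -19 /52530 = -0.00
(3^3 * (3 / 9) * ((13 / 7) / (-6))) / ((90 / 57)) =-247 / 140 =-1.76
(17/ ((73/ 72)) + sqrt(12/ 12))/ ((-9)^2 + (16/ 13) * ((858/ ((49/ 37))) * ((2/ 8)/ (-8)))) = 63553/ 200604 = 0.32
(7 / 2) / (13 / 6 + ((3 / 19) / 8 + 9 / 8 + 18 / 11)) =8778 / 12409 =0.71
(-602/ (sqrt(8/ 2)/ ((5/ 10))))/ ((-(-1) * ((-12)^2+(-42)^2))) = -301/ 3816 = -0.08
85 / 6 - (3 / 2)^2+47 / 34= 2713 / 204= 13.30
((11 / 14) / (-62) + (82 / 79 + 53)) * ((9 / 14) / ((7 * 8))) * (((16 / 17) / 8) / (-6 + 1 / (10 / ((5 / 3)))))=-5883813 / 470403920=-0.01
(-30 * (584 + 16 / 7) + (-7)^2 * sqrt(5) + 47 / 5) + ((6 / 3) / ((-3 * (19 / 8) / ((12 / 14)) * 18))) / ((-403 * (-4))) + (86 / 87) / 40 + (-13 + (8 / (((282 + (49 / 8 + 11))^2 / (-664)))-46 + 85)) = -28123478702886660853 / 1602184726544220 + 49 * sqrt(5) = -17443.64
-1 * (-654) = 654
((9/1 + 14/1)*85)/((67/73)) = 2130.07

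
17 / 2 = 8.50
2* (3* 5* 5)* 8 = 1200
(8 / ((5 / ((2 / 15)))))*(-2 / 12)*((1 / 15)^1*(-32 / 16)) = 16 / 3375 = 0.00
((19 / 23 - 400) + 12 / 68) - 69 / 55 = -8607419 / 21505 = -400.25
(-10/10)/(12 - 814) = 1/802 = 0.00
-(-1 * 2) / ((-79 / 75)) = -150 / 79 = -1.90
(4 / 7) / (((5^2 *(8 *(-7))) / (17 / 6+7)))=-59 / 14700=-0.00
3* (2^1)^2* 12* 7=1008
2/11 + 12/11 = 14/11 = 1.27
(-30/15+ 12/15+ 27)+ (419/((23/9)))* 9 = 172662/115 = 1501.41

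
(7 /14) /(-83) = -1 /166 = -0.01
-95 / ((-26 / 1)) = 95 / 26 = 3.65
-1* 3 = -3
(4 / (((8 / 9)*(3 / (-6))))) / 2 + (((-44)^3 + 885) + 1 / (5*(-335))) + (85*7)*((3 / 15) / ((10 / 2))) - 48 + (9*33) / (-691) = -195206972677 / 2314850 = -84328.13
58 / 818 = 29 / 409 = 0.07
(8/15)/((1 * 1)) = 8/15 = 0.53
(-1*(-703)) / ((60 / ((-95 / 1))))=-13357 / 12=-1113.08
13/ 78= 1/ 6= 0.17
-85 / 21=-4.05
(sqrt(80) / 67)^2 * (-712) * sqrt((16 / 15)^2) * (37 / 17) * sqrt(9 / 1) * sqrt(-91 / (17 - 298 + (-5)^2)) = -421504 * sqrt(91) / 76313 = -52.69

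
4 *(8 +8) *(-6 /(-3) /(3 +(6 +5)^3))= 64 /667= 0.10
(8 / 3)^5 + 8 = 34712 / 243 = 142.85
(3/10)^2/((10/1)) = 9/1000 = 0.01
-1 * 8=-8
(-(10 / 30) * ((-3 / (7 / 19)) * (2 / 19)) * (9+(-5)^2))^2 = 4624 / 49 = 94.37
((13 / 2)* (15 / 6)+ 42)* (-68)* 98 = -388178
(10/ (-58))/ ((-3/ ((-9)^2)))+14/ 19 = 2971/ 551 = 5.39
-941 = -941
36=36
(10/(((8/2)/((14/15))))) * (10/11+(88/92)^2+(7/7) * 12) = 187698/5819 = 32.26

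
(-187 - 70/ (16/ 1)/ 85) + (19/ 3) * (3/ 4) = -24793/ 136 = -182.30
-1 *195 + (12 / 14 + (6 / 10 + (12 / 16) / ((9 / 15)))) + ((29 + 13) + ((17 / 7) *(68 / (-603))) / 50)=-150.30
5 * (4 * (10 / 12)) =16.67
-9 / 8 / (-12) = 3 / 32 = 0.09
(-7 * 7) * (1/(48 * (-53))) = 49/2544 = 0.02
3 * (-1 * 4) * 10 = -120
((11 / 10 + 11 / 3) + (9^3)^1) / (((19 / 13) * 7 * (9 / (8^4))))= 586074112 / 17955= 32641.28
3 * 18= 54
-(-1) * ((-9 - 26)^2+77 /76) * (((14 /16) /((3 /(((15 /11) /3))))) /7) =155295 /6688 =23.22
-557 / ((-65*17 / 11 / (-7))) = -42889 / 1105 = -38.81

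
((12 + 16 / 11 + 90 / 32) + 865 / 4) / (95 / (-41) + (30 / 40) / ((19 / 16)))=-31879017 / 231088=-137.95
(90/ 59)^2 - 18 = -54558/ 3481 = -15.67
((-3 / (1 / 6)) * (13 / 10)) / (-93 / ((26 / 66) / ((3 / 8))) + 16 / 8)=12168 / 44995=0.27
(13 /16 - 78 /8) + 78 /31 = -3185 /496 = -6.42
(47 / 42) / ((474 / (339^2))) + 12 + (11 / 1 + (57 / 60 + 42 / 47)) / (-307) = 283.27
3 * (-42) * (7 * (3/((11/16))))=-42336/11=-3848.73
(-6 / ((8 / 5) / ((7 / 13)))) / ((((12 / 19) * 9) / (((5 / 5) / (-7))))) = 95 / 1872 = 0.05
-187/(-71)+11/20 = 3.18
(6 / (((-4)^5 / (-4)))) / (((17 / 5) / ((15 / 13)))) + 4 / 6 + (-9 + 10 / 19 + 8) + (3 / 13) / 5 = 1992061 / 8062080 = 0.25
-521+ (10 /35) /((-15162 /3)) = -9215970 /17689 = -521.00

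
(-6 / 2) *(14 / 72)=-7 / 12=-0.58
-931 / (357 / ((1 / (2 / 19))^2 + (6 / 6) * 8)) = -17423 / 68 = -256.22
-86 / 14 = -6.14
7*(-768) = -5376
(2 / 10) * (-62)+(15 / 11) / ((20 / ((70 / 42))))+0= -2703 / 220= -12.29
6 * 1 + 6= 12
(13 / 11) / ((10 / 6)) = 39 / 55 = 0.71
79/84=0.94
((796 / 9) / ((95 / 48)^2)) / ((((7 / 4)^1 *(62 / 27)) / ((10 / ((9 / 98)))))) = 34234368 / 55955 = 611.82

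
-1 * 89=-89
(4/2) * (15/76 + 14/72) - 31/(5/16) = -84146/855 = -98.42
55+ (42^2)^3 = 5489031799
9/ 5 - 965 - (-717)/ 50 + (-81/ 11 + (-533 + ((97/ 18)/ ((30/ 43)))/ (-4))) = -177149173/ 118800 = -1491.15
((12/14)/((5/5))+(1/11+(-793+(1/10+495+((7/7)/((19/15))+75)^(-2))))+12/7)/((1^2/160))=-47139743083/997920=-47238.00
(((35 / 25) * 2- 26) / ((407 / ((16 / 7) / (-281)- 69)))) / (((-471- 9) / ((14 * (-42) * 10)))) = 27555017 / 571835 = 48.19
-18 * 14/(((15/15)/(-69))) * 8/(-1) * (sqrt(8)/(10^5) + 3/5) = -417312/5 - 8694 * sqrt(2)/3125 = -83466.33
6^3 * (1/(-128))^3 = -27/262144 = -0.00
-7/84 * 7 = -7/12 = -0.58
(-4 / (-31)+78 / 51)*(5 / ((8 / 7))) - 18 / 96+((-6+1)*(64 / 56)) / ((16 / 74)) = -1142727 / 59024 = -19.36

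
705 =705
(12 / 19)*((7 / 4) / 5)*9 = 189 / 95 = 1.99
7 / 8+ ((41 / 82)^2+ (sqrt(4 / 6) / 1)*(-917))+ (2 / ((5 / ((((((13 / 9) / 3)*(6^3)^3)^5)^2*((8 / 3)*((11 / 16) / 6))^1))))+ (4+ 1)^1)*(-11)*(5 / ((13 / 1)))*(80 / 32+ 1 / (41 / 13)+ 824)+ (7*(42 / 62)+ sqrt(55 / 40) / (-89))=-3093053021702510301287794000000000000000000000000000000000000000000000.00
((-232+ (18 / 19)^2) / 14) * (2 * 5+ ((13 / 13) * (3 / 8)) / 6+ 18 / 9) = -4025401 / 20216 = -199.12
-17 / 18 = -0.94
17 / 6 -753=-4501 / 6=-750.17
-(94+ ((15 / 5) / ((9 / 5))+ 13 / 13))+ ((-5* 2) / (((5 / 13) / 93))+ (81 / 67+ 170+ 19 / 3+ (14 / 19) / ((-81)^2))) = -19520019448 / 8352153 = -2337.12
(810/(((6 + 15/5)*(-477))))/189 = -10/10017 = -0.00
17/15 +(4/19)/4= 338/285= 1.19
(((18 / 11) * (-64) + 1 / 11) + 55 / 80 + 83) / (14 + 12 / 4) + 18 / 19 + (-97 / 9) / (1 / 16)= -88373869 / 511632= -172.73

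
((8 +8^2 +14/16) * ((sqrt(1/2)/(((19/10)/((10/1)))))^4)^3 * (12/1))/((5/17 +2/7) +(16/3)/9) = 5265646907.38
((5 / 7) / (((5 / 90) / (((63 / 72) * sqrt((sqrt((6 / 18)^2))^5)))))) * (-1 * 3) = -5 * sqrt(3) / 4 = -2.17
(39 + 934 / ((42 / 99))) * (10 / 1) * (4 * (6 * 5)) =18820800 / 7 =2688685.71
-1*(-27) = 27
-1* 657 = -657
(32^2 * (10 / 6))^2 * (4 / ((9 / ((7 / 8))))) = 91750400 / 81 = 1132720.99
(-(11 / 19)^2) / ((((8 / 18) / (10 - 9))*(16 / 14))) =-7623 / 11552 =-0.66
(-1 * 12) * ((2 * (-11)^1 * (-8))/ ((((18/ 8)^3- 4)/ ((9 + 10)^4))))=-1601384448/ 43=-37241498.79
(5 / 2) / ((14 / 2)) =5 / 14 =0.36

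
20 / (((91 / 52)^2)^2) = 5120 / 2401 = 2.13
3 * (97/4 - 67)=-513/4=-128.25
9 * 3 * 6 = 162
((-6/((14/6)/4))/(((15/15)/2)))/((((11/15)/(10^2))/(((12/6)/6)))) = -72000/77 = -935.06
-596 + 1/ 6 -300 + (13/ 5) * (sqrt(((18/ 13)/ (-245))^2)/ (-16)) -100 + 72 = -27160727/ 29400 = -923.83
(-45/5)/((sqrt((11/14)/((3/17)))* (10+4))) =-9* sqrt(7854)/2618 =-0.30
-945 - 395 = -1340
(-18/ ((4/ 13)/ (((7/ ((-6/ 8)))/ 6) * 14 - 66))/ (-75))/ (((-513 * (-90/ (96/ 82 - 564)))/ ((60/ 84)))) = 1316614/ 2208465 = 0.60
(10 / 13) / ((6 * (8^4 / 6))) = 5 / 26624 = 0.00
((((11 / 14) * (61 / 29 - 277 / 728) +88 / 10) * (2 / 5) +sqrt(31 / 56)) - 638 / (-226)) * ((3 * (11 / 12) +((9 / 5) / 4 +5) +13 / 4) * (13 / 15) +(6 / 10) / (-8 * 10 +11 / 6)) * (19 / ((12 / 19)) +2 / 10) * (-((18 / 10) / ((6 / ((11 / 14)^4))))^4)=-3013108893403567626598972260534872469 / 8528983585998620524853592064000000000 - 1048325164099315837030029789 * sqrt(434) / 572017664642253235159040000000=-0.39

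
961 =961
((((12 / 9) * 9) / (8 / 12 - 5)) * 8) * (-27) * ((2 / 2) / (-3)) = -2592 / 13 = -199.38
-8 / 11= -0.73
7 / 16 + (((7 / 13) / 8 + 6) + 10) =3433 / 208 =16.50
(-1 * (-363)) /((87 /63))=7623 /29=262.86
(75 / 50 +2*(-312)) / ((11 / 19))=-23655 / 22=-1075.23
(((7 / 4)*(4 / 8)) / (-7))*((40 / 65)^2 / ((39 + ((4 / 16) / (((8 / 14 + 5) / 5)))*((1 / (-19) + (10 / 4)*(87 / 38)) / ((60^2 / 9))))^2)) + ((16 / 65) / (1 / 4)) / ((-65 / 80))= -1401417439650989056 / 1156413407755267805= -1.21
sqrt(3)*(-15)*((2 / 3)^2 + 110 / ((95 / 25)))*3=-25130*sqrt(3) / 19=-2290.87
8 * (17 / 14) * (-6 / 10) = -204 / 35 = -5.83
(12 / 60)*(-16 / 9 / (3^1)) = -16 / 135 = -0.12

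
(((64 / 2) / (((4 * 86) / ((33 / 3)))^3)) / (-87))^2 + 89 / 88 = 136266538441612259 / 134735453720752896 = 1.01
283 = 283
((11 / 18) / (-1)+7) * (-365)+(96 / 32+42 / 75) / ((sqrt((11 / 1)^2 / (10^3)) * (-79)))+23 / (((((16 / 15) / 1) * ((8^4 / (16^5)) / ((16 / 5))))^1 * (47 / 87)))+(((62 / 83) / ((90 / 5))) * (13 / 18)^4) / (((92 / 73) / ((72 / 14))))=2002024207867505 / 65931331536 - 178 * sqrt(10) / 4345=30365.16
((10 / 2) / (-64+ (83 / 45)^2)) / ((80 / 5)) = -0.01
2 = 2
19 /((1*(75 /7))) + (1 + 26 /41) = 10478 /3075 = 3.41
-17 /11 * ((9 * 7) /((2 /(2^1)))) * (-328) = 31935.27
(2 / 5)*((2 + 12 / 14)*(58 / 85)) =464 / 595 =0.78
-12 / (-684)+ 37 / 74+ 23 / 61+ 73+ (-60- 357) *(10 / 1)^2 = -289467937 / 6954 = -41626.11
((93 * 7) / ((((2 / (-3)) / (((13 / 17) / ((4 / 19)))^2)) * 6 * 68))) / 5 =-39716859 / 6288640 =-6.32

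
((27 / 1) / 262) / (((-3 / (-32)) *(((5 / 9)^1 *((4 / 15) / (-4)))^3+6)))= 2834352 / 15470707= 0.18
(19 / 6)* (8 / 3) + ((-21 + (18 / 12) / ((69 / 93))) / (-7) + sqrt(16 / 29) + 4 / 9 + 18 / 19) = 4* sqrt(29) / 29 + 690887 / 55062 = 13.29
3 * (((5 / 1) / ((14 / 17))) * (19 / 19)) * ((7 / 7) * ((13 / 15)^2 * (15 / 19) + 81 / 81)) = 29.02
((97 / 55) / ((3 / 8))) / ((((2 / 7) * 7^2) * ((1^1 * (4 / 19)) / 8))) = 14744 / 1155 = 12.77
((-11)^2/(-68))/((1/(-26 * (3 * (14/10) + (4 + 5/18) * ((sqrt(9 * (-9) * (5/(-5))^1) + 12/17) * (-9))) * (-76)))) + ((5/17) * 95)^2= 1878360482/1445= 1299903.45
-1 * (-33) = 33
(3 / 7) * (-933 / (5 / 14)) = -5598 / 5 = -1119.60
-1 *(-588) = 588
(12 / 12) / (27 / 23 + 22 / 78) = 897 / 1306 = 0.69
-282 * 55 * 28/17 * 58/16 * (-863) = 1358590695/17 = 79917099.71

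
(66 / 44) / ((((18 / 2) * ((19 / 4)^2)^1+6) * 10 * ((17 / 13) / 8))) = 416 / 94775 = 0.00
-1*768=-768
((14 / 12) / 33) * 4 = 0.14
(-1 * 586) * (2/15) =-1172/15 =-78.13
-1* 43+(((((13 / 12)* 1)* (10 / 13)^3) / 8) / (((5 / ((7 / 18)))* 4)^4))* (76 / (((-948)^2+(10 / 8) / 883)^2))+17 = -1115413907668756718086446187349 / 42900534910336796850846723840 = -26.00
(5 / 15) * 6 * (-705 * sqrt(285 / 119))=-1410 * sqrt(33915) / 119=-2182.07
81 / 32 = 2.53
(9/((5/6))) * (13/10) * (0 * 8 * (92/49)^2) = 0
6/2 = 3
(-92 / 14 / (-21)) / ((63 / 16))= 736 / 9261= 0.08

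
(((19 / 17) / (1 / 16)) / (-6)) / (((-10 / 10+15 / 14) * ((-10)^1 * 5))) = 1064 / 1275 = 0.83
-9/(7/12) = -108/7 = -15.43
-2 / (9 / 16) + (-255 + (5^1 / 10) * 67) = -225.06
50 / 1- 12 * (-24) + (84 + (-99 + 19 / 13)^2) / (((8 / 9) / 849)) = 3098577949 / 338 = 9167390.38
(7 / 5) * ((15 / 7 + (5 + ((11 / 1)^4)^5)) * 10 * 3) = 28255499787167520386742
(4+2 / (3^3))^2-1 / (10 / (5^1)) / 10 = 241271 / 14580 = 16.55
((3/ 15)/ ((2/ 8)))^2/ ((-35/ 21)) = -0.38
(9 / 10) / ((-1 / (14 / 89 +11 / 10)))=-1.13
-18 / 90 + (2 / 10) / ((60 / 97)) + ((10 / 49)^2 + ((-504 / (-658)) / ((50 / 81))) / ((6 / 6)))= 9518647 / 6770820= 1.41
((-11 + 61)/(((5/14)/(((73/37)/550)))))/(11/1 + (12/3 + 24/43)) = 43946/1361415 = 0.03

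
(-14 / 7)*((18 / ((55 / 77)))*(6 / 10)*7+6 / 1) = -5592 / 25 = -223.68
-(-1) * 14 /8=7 /4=1.75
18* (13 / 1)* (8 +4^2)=5616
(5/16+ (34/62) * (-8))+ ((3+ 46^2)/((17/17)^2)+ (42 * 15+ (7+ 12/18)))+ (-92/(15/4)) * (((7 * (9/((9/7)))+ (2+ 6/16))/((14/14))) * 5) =-5281519/1488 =-3549.41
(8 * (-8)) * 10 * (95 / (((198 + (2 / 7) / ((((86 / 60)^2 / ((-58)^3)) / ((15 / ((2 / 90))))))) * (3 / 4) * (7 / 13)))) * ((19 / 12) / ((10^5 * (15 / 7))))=121482998 / 2000181239600625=0.00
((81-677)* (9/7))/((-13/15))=80460/91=884.18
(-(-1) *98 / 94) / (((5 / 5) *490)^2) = 1 / 230300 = 0.00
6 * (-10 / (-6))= 10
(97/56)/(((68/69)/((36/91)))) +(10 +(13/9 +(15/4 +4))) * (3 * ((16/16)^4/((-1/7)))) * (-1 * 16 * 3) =1676216173/86632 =19348.70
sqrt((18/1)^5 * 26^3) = 50544 * sqrt(13) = 182238.98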